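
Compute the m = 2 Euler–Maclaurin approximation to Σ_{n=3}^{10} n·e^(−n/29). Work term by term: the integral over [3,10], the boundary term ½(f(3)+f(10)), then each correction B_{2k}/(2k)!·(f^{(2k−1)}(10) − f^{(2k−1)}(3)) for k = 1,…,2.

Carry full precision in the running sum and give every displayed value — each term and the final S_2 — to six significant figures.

The integral term ∫_3^10 x·e^(−x/29) dx = 35.6633.
Endpoint term: (f(3) + f(10))/2 = (2.70517 + 7.08342)/2 = 4.89430.
Running total after boundary: 40.5576.
Order-1 term: 1/12 · (0.464086 − 0.808441) = -0.0286962.
Running total after k=1: 40.5289.
Order-2 term: −1/720 · (0.00223635 − 0.00310569) = 1.20742e-06.

S_2 ≈ 40.5289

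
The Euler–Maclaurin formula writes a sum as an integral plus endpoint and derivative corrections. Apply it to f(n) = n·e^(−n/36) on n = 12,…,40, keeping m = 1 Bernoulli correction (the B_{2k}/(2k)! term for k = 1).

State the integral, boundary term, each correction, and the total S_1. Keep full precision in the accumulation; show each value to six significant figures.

S_1 ≈ 348.334

The integral term ∫_12^40 x·e^(−x/36) dx = 337.494.
½[f(12) + f(40)] = ½[8.59838 + 13.1677] = 10.8830.
Running total after boundary: 348.377.
Order-1 term: 1/12 · (-0.0365770 − 0.477688) = -0.0428554.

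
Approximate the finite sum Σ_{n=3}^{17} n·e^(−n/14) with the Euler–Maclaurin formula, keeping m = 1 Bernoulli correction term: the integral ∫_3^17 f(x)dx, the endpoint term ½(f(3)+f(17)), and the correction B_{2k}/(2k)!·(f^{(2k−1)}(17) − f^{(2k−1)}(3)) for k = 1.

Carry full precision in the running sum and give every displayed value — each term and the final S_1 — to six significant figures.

S_1 ≈ 66.9062

∫_3^17 x·e^(−x/14) dx evaluates to 63.2299.
Boundary: ½(f(3) + f(17)) = ½(2.42135 + 5.04767) = 3.73451.
Integral + boundary = 66.9644.
Correction k=1: B_{2}/2! · (f^{(1)}(17) − f^{(1)}(3)) = 1/12 · (-0.0636261 − 0.634164) = -0.0581492.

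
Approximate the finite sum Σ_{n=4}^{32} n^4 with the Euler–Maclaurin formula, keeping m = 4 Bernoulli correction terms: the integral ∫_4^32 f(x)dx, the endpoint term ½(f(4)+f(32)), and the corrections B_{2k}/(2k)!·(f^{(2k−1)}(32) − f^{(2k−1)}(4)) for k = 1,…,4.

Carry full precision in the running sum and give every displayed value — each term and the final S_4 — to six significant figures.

S_4 ≈ 7.24600e+06

Integral: ∫_4^32 x^4 dx = 6.71068e+06.
Boundary: ½(f(4) + f(32)) = ½(256.000 + 1.04858e+06) = 524416.
So far: 7.23510e+06.
k=1: B_{2}/(2)! × [f^{(1)}(32) − f^{(1)}(4)] = 1/12 × (131072 − 256.000) = 10901.3.
Running total after k=1: 7.24600e+06.
k=2: B_{4}/(4)! × [f^{(3)}(32) − f^{(3)}(4)] = −1/720 × (768.000 − 96.0000) = -0.933333.
Running total after k=2: 7.24600e+06.
k=3: B_{6}/(6)! × [f^{(5)}(32) − f^{(5)}(4)] = 1/30240 × (0.00000 − 0.00000) = 0.00000.
Running total after k=3: 7.24600e+06.
k=4: B_{8}/(8)! × [f^{(7)}(32) − f^{(7)}(4)] = −1/1209600 × (0.00000 − 0.00000) = 0.00000.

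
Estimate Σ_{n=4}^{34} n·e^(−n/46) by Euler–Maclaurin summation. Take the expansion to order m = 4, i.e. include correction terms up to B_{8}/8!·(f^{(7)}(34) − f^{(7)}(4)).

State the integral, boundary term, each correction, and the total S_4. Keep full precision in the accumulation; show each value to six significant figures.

∫_4^34 x·e^(−x/46) dx evaluates to 351.142.
Endpoint term: (f(4) + f(34))/2 = (3.66687 + 16.2360)/2 = 9.95143.
Integral + boundary = 361.094.
Order-1 term: 1/12 · (0.124573 − 0.837002) = -0.0593691.
Running total after k=1: 361.034.
Order-2 term: −1/720 · (0.000510222 − 0.00126202) = 1.04416e-06.
Running total after k=2: 361.034.
Order-3 term: 1/30240 · (4.54430e-07 − 1.00590e-06) = -1.82364e-11.
Running total after k=3: 361.034.
Order-4 term: −1/1209600 · (3.15564e-10 − 6.68894e-10) = 2.92105e-16.

S_4 ≈ 361.034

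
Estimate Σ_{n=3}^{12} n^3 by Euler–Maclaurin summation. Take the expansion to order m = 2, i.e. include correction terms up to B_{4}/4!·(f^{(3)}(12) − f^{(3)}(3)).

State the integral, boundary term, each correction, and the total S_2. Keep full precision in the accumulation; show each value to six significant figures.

∫_3^12 x^3 dx evaluates to 5163.75.
Boundary: ½(f(3) + f(12)) = ½(27.0000 + 1728.00) = 877.500.
Integral + boundary = 6041.25.
Order-1 term: 1/12 · (432.000 − 27.0000) = 33.7500.
Partial sum through k=1: 6075.00.
Order-2 term: −1/720 · (6.00000 − 6.00000) = 0.00000.

S_2 ≈ 6075.00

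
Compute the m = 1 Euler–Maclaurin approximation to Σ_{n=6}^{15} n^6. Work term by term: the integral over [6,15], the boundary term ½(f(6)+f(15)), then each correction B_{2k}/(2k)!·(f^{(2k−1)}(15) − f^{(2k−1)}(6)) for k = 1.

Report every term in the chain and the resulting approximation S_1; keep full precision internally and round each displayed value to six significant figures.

Integral: ∫_6^15 x^6 dx = 2.43685e+07.
½[f(6) + f(15)] = ½[46656.0 + 1.13906e+07] = 5.71864e+06.
Running total after boundary: 3.00871e+07.
k=1: B_{2}/(2)! × [f^{(1)}(15) − f^{(1)}(6)] = 1/12 × (4.55625e+06 − 46656.0) = 375800.

S_1 ≈ 3.04629e+07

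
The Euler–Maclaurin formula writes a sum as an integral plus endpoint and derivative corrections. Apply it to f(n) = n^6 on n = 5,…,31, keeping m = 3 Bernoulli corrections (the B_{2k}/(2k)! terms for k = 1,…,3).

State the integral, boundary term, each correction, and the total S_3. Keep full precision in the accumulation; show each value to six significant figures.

The integral term ∫_5^31 x^6 dx = 3.93036e+09.
Endpoint term: (f(5) + f(31))/2 = (15625.0 + 8.87504e+08)/2 = 4.43760e+08.
Integral + boundary = 4.37412e+09.
k=1: B_{2}/(2)! × [f^{(1)}(31) − f^{(1)}(5)] = 1/12 × (1.71775e+08 − 18750.0) = 1.43130e+07.
After k=1: 4.38843e+09.
k=2: B_{4}/(4)! × [f^{(3)}(31) − f^{(3)}(5)] = −1/720 × (3.57492e+06 − 15000.0) = -4944.33.
After k=2: 4.38843e+09.
k=3: B_{6}/(6)! × [f^{(5)}(31) − f^{(5)}(5)] = 1/30240 × (22320.0 − 3600.00) = 0.619048.

S_3 ≈ 4.38843e+09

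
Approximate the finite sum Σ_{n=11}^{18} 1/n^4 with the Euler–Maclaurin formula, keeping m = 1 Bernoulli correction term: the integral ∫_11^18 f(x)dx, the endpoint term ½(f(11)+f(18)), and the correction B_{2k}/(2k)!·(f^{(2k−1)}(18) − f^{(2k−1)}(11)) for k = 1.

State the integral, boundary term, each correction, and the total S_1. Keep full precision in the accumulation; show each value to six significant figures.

∫_11^18 1/x^4 dx evaluates to 0.000193282.
Boundary: ½(f(11) + f(18)) = ½(6.83013e-05 + 9.52599e-06) = 3.89137e-05.
Running total after boundary: 0.000232196.
k=1: B_{2}/(2)! × [f^{(1)}(18) − f^{(1)}(11)] = 1/12 × (-2.11689e-06 − (-2.48369e-05)) = 1.89333e-06.

S_1 ≈ 0.000234089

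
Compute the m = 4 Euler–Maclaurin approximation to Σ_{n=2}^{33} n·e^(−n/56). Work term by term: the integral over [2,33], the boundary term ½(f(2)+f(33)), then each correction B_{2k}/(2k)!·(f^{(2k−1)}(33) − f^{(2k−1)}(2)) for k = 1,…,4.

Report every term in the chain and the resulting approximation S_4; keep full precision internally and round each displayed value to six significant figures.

∫_2^33 x·e^(−x/56) dx evaluates to 369.306.
½[f(2) + f(33)] = ½[1.92983 + 18.3059] = 10.1179.
Integral + boundary = 379.424.
Order-1 term: 1/12 · (0.227833 − 0.930455) = -0.0585518.
Partial sum through k=1: 379.365.
Order-2 term: −1/720 · (0.000426428 − 0.000912081) = 6.74518e-07.
Partial sum through k=2: 379.365.
Order-3 term: 1/30240 · (2.48790e-07 − 4.87073e-07) = -7.87973e-12.
Partial sum through k=3: 379.365.
Order-4 term: −1/1209600 · (1.15307e-10 − 2.17890e-10) = 8.48078e-17.

S_4 ≈ 379.365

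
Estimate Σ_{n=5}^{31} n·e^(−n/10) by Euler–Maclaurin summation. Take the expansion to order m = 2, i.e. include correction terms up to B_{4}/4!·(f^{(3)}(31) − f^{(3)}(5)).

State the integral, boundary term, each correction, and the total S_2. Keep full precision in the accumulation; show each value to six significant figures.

∫_5^31 x·e^(−x/10) dx evaluates to 72.5094.
½[f(5) + f(31)] = ½[3.03265 + 1.39653] = 2.21459.
Running total after boundary: 74.7240.
Correction k=1: B_{2}/2! · (f^{(1)}(31) − f^{(1)}(5)) = 1/12 · (-0.0946033 − 0.303265) = -0.0331557.
After k=1: 74.6909.
Correction k=2: B_{4}/4! · (f^{(3)}(31) − f^{(3)}(5)) = −1/720 · (-4.50492e-05 − 0.0151633) = 2.11227e-05.

S_2 ≈ 74.6909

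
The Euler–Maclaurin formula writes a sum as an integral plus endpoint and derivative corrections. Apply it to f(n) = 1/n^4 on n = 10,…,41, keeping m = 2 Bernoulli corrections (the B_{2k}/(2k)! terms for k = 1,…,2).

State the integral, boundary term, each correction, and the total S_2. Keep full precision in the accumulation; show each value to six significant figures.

S_2 ≈ 0.000381988

The integral term ∫_10^41 1/x^4 dx = 0.000328497.
Endpoint term: (f(10) + f(41))/2 = (0.000100000 + 3.53887e-07)/2 = 5.01769e-05.
Integral + boundary = 0.000378674.
k=1: B_{2}/(2)! × [f^{(1)}(41) − f^{(1)}(10)] = 1/12 × (-3.45256e-08 − (-4.00000e-05)) = 3.33046e-06.
Partial sum through k=1: 0.000382004.
k=2: B_{4}/(4)! × [f^{(3)}(41) − f^{(3)}(10)] = −1/720 × (-6.16161e-10 − (-1.20000e-05)) = -1.66658e-08.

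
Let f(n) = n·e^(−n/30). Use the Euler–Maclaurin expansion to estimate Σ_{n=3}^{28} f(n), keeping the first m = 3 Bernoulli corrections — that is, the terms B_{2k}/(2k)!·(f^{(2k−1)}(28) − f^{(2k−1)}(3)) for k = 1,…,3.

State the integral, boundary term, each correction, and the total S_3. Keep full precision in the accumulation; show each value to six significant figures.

Integral: ∫_3^28 x·e^(−x/30) dx = 211.550.
½[f(3) + f(28)] = ½[2.71451 + 11.0107] = 6.86263.
Integral + boundary = 218.413.
Order-1 term: 1/12 · (0.0262160 − 0.814354) = -0.0656781.
Partial sum through k=1: 218.347.
Order-2 term: −1/720 · (0.000902997 − 0.00291559) = 2.79526e-06.
Partial sum through k=2: 218.347.
Order-3 term: 1/30240 · (1.97429e-06 − 5.47371e-06) = -1.15721e-10.

S_3 ≈ 218.347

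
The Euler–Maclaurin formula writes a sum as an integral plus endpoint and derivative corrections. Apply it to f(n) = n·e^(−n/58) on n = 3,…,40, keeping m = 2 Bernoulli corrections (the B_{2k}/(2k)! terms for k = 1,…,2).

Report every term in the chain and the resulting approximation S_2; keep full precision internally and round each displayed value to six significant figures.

S_2 ≈ 519.108

∫_3^40 x·e^(−x/58) dx evaluates to 507.711.
Boundary: ½(f(3) + f(40)) = ½(2.84877 + 20.0700) = 11.4594.
Running total after boundary: 519.170.
k=1: B_{2}/(2)! × [f^{(1)}(40) − f^{(1)}(3)] = 1/12 × (0.155715 − 0.900474) = -0.0620632.
After k=1: 519.108.
k=2: B_{4}/(4)! × [f^{(3)}(40) − f^{(3)}(3)] = −1/720 × (0.000344594 − 0.000832240) = 6.77287e-07.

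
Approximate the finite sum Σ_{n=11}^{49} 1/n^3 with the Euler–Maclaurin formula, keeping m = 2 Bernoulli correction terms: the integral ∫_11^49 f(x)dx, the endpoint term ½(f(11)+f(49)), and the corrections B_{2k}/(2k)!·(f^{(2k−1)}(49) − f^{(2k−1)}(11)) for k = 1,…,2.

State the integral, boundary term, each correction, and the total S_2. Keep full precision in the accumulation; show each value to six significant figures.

S_2 ≈ 0.00432088

∫_11^49 1/x^3 dx evaluates to 0.00392398.
½[f(11) + f(49)] = ½[0.000751315 + 8.49986e-06] = 0.000379907.
Integral + boundary = 0.00430389.
k=1: B_{2}/(2)! × [f^{(1)}(49) − f^{(1)}(11)] = 1/12 × (-5.20400e-07 − (-0.000204904)) = 1.70320e-05.
Partial sum through k=1: 0.00432092.
k=2: B_{4}/(4)! × [f^{(3)}(49) − f^{(3)}(11)] = −1/720 × (-4.33486e-09 − (-3.38684e-05)) = -4.70335e-08.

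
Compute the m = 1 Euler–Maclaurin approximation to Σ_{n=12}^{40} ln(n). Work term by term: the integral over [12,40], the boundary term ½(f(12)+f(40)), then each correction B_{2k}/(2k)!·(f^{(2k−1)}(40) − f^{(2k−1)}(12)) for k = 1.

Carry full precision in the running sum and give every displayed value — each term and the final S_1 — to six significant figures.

Integral: ∫_12^40 ln(x) dx = 89.7363.
Endpoint term: (f(12) + f(40))/2 = (2.48491 + 3.68888)/2 = 3.08689.
Running total after boundary: 92.8232.
Correction k=1: B_{2}/2! · (f^{(1)}(40) − f^{(1)}(12)) = 1/12 · (0.0250000 − 0.0833333) = -0.00486111.

S_1 ≈ 92.8183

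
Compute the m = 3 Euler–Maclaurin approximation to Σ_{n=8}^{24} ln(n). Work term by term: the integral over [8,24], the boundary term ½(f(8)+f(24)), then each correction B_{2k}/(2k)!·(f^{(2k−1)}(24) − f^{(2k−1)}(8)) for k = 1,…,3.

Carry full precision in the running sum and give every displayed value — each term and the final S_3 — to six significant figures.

∫_8^24 ln(x) dx evaluates to 43.6378.
½[f(8) + f(24)] = ½[2.07944 + 3.17805] = 2.62875.
Integral + boundary = 46.2665.
k=1: B_{2}/(2)! × [f^{(1)}(24) − f^{(1)}(8)] = 1/12 × (0.0416667 − 0.125000) = -0.00694444.
After k=1: 46.2596.
k=2: B_{4}/(4)! × [f^{(3)}(24) − f^{(3)}(8)] = −1/720 × (0.000144676 − 0.00390625) = 5.22441e-06.
After k=2: 46.2596.
k=3: B_{6}/(6)! × [f^{(5)}(24) − f^{(5)}(8)] = 1/30240 × (3.01408e-06 − 0.000732422) = -2.41206e-08.

S_3 ≈ 46.2596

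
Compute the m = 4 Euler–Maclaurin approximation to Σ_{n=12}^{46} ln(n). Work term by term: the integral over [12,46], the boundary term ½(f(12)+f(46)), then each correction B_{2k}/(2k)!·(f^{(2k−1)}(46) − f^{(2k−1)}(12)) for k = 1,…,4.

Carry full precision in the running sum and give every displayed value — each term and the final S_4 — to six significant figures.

S_4 ≈ 115.450

Integral: ∫_12^46 ln(x) dx = 112.299.
Boundary: ½(f(12) + f(46)) = ½(2.48491 + 3.82864) = 3.15677.
Running total after boundary: 115.455.
Correction k=1: B_{2}/2! · (f^{(1)}(46) − f^{(1)}(12)) = 1/12 · (0.0217391 − 0.0833333) = -0.00513285.
After k=1: 115.450.
Correction k=2: B_{4}/4! · (f^{(3)}(46) − f^{(3)}(12)) = −1/720 · (2.05474e-05 − 0.00115741) = 1.57897e-06.
After k=2: 115.450.
Correction k=3: B_{6}/6! · (f^{(5)}(46) − f^{(5)}(12)) = 1/30240 · (1.16526e-07 − 9.64506e-05) = -3.18565e-09.
After k=3: 115.450.
Correction k=4: B_{8}/8! · (f^{(7)}(46) − f^{(7)}(12)) = −1/1209600 · (1.65207e-09 − 2.00939e-05) = 1.66106e-11.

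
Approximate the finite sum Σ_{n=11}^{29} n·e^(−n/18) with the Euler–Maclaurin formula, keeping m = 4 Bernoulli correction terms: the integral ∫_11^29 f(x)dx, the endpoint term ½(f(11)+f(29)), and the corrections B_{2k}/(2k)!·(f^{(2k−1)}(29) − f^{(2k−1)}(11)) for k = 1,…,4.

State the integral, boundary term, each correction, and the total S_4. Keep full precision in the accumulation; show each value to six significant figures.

The integral term ∫_11^29 x·e^(−x/18) dx = 114.397.
Boundary: ½(f(11) + f(29)) = ½(5.97022 + 5.79030) = 5.88026.
Running total after boundary: 120.277.
k=1: B_{2}/(2)! × [f^{(1)}(29) − f^{(1)}(11)] = 1/12 × (-0.122018 − 0.211068) = -0.0277572.
Partial sum through k=1: 120.250.
k=2: B_{4}/(4)! × [f^{(3)}(29) − f^{(3)}(11)] = −1/720 × (0.000855906 − 0.00400174) = 4.36921e-06.
Partial sum through k=2: 120.250.
k=3: B_{6}/(6)! × [f^{(5)}(29) − f^{(5)}(11)] = 1/30240 × (6.44571e-06 − 2.26915e-05) = -5.37227e-10.
Partial sum through k=3: 120.250.
k=4: B_{8}/(8)! × [f^{(7)}(29) − f^{(7)}(11)] = −1/1209600 × (3.16350e-08 − 1.01950e-07) = 5.81310e-14.

S_4 ≈ 120.250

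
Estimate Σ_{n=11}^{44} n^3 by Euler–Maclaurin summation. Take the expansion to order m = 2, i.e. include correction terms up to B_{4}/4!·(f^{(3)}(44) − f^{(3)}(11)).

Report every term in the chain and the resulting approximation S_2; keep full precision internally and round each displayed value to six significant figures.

The integral term ∫_11^44 x^3 dx = 933364.
½[f(11) + f(44)] = ½[1331.00 + 85184.0] = 43257.5.
Integral + boundary = 976621.
k=1: B_{2}/(2)! × [f^{(1)}(44) − f^{(1)}(11)] = 1/12 × (5808.00 − 363.000) = 453.750.
Running total after k=1: 977075.
k=2: B_{4}/(4)! × [f^{(3)}(44) − f^{(3)}(11)] = −1/720 × (6.00000 − 6.00000) = 0.00000.

S_2 ≈ 977075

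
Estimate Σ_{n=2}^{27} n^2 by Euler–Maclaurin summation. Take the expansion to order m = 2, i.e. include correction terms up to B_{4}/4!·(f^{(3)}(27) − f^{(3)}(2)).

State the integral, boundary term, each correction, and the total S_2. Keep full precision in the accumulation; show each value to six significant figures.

The integral term ∫_2^27 x^2 dx = 6558.33.
½[f(2) + f(27)] = ½[4.00000 + 729.000] = 366.500.
So far: 6924.83.
Order-1 term: 1/12 · (54.0000 − 4.00000) = 4.16667.
After k=1: 6929.00.
Order-2 term: −1/720 · (0.00000 − 0.00000) = 0.00000.

S_2 ≈ 6929.00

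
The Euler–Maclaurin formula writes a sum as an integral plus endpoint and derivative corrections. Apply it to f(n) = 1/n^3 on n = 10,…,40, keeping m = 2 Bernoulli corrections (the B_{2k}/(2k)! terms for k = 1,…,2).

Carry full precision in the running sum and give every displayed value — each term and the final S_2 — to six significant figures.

The integral term ∫_10^40 1/x^3 dx = 0.00468750.
Endpoint term: (f(10) + f(40))/2 = (0.00100000 + 1.56250e-05)/2 = 0.000507813.
So far: 0.00519531.
Correction k=1: B_{2}/2! · (f^{(1)}(40) − f^{(1)}(10)) = 1/12 · (-1.17187e-06 − (-0.000300000)) = 2.49023e-05.
Partial sum through k=1: 0.00522021.
Correction k=2: B_{4}/4! · (f^{(3)}(40) − f^{(3)}(10)) = −1/720 · (-1.46484e-08 − (-6.00000e-05)) = -8.33130e-08.

S_2 ≈ 0.00522013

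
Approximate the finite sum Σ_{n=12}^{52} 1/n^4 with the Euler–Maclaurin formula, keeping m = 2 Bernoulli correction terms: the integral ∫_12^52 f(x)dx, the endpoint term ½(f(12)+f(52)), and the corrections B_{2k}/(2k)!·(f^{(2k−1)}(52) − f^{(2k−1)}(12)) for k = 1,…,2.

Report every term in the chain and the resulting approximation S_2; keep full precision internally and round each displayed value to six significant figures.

∫_12^52 1/x^4 dx evaluates to 0.000190531.
Boundary: ½(f(12) + f(52)) = ½(4.82253e-05 + 1.36769e-07) = 2.41810e-05.
Integral + boundary = 0.000214712.
Order-1 term: 1/12 · (-1.05207e-08 − (-1.60751e-05)) = 1.33872e-06.
After k=1: 0.000216050.
Order-2 term: −1/720 · (-1.16723e-10 − (-3.34898e-06)) = -4.65120e-09.

S_2 ≈ 0.000216046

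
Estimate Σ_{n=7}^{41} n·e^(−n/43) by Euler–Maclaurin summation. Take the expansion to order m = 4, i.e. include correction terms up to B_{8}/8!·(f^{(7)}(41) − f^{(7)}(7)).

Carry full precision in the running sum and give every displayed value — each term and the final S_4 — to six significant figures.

The integral term ∫_7^41 x·e^(−x/43) dx = 434.959.
Endpoint term: (f(7) + f(41))/2 = (5.94838 + 15.8012)/2 = 10.8748.
Integral + boundary = 445.834.
k=1: B_{2}/(2)! × [f^{(1)}(41) − f^{(1)}(7)] = 1/12 × (0.0179253 − 0.711435) = -0.0577924.
Running total after k=1: 445.776.
k=2: B_{4}/(4)! × [f^{(3)}(41) − f^{(3)}(7)] = −1/720 × (0.000426562 − 0.00130393) = 1.21857e-06.
Running total after k=2: 445.776.
k=3: B_{6}/(6)! × [f^{(5)}(41) − f^{(5)}(7)] = 1/30240 × (4.56155e-07 − 1.20233e-06) = -2.46749e-11.
Running total after k=3: 445.776.
k=4: B_{8}/(8)! × [f^{(7)}(41) − f^{(7)}(7)] = −1/1209600 × (3.68637e-10 − 9.19113e-10) = 4.55089e-16.

S_4 ≈ 445.776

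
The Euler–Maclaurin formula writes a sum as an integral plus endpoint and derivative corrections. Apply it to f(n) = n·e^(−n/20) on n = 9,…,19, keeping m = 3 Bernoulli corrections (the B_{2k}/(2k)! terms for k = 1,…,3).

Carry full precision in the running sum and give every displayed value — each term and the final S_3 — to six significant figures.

The integral term ∫_9^19 x·e^(−x/20) dx = 68.1663.
Endpoint term: (f(9) + f(19))/2 = (5.73865 + 7.34808)/2 = 6.54337.
Integral + boundary = 74.7097.
Order-1 term: 1/12 · (0.0193371 − 0.350695) = -0.0276132.
Running total after k=1: 74.6821.
Order-2 term: −1/720 · (0.00198205 − 0.00406488) = 2.89282e-06.
Running total after k=2: 74.6821.
Order-3 term: 1/30240 · (9.78938e-06 − 1.81326e-05) = -2.75898e-10.

S_3 ≈ 74.6821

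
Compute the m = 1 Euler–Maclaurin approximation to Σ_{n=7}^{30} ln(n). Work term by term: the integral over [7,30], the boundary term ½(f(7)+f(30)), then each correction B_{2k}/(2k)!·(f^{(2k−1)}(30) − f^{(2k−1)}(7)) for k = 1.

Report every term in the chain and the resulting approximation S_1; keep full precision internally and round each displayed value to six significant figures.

The integral term ∫_7^30 ln(x) dx = 65.4146.
Boundary: ½(f(7) + f(30)) = ½(1.94591 + 3.40120) = 2.67355.
Running total after boundary: 68.0881.
k=1: B_{2}/(2)! × [f^{(1)}(30) − f^{(1)}(7)] = 1/12 × (0.0333333 − 0.142857) = -0.00912698.

S_1 ≈ 68.0790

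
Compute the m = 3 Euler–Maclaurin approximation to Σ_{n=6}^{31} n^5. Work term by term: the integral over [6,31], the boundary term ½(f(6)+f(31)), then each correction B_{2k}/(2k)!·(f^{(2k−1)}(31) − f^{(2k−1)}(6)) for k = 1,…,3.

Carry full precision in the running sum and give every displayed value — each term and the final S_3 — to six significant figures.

The integral term ∫_6^31 x^5 dx = 1.47910e+08.
½[f(6) + f(31)] = ½[7776.00 + 2.86292e+07] = 1.43185e+07.
Integral + boundary = 1.62228e+08.
Order-1 term: 1/12 · (4.61760e+06 − 6480.00) = 384260.
After k=1: 1.62612e+08.
Order-2 term: −1/720 · (57660.0 − 2160.00) = -77.0833.
After k=2: 1.62612e+08.
Order-3 term: 1/30240 · (120.000 − 120.000) = 0.00000.

S_3 ≈ 1.62612e+08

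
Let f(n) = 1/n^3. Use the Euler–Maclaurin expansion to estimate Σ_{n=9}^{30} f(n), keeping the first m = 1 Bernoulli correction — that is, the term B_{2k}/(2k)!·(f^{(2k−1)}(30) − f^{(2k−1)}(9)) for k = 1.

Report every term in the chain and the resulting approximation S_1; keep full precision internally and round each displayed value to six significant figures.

S_1 ≈ 0.00635947

The integral term ∫_9^30 1/x^3 dx = 0.00561728.
Endpoint term: (f(9) + f(30))/2 = (0.00137174 + 3.70370e-05)/2 = 0.000704390.
So far: 0.00632167.
Order-1 term: 1/12 · (-3.70370e-06 − (-0.000457247)) = 3.77953e-05.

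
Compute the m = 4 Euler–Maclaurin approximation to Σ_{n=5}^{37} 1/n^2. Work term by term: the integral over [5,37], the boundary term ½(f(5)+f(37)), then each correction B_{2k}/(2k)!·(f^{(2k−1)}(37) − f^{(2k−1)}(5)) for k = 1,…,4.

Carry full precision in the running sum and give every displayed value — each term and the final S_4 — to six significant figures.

Integral: ∫_5^37 1/x^2 dx = 0.172973.
½[f(5) + f(37)] = ½[0.0400000 + 0.000730460] = 0.0203652.
Running total after boundary: 0.193338.
k=1: B_{2}/(2)! × [f^{(1)}(37) − f^{(1)}(5)] = 1/12 × (-3.94843e-05 − (-0.0160000)) = 0.00133004.
Partial sum through k=1: 0.194668.
k=2: B_{4}/(4)! × [f^{(3)}(37) − f^{(3)}(5)] = −1/720 × (-3.46101e-07 − (-0.00768000)) = -1.06662e-05.
Partial sum through k=2: 0.194658.
k=3: B_{6}/(6)! × [f^{(5)}(37) − f^{(5)}(5)] = 1/30240 × (-7.58439e-09 − (-0.00921600)) = 3.04762e-07.
Partial sum through k=3: 0.194658.
k=4: B_{8}/(8)! × [f^{(7)}(37) − f^{(7)}(5)] = −1/1209600 × (-3.10245e-10 − (-0.0206438)) = -1.70667e-08.

S_4 ≈ 0.194658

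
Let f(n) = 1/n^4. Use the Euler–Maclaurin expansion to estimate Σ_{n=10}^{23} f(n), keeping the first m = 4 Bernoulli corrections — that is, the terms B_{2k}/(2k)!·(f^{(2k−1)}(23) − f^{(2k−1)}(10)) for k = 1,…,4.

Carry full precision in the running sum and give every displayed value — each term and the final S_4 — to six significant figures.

The integral term ∫_10^23 1/x^4 dx = 0.000305937.
½[f(10) + f(23)] = ½[0.000100000 + 3.57346e-06] = 5.17867e-05.
Running total after boundary: 0.000357724.
Correction k=1: B_{2}/2! · (f^{(1)}(23) − f^{(1)}(10)) = 1/12 · (-6.21471e-07 − (-4.00000e-05)) = 3.28154e-06.
After k=1: 0.000361005.
Correction k=2: B_{4}/4! · (f^{(3)}(23) − f^{(3)}(10)) = −1/720 · (-3.52441e-08 − (-1.20000e-05)) = -1.66177e-08.
After k=2: 0.000360988.
Correction k=3: B_{6}/6! · (f^{(5)}(23) − f^{(5)}(10)) = 1/30240 · (-3.73094e-09 − (-6.72000e-06)) = 2.22099e-10.
After k=3: 0.000360989.
Correction k=4: B_{8}/8! · (f^{(7)}(23) − f^{(7)}(10)) = −1/1209600 · (-6.34754e-10 − (-6.04800e-06)) = -4.99948e-12.

S_4 ≈ 0.000360989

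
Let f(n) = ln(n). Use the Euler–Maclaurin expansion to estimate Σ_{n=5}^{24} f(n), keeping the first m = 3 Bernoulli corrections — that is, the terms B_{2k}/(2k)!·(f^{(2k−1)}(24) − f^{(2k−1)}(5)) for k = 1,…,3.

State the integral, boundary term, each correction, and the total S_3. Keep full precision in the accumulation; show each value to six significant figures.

Integral: ∫_5^24 ln(x) dx = 49.2261.
Endpoint term: (f(5) + f(24))/2 = (1.60944 + 3.17805)/2 = 2.39375.
Running total after boundary: 51.6198.
Order-1 term: 1/12 · (0.0416667 − 0.200000) = -0.0131944.
Running total after k=1: 51.6067.
Order-2 term: −1/720 · (0.000144676 − 0.0160000) = 2.20213e-05.
Running total after k=2: 51.6067.
Order-3 term: 1/30240 · (3.01408e-06 − 0.00768000) = -2.53869e-07.

S_3 ≈ 51.6067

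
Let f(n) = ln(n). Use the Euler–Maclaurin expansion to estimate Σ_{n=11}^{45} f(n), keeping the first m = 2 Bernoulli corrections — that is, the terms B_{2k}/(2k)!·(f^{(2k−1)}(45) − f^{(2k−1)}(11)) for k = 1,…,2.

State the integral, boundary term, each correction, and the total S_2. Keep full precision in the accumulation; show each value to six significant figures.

Integral: ∫_11^45 ln(x) dx = 110.923.
Endpoint term: (f(11) + f(45))/2 = (2.39790 + 3.80666)/2 = 3.10228.
So far: 114.025.
k=1: B_{2}/(2)! × [f^{(1)}(45) − f^{(1)}(11)] = 1/12 × (0.0222222 − 0.0909091) = -0.00572391.
Running total after k=1: 114.020.
k=2: B_{4}/(4)! × [f^{(3)}(45) − f^{(3)}(11)] = −1/720 × (2.19479e-05 − 0.00150263) = 2.05650e-06.

S_2 ≈ 114.020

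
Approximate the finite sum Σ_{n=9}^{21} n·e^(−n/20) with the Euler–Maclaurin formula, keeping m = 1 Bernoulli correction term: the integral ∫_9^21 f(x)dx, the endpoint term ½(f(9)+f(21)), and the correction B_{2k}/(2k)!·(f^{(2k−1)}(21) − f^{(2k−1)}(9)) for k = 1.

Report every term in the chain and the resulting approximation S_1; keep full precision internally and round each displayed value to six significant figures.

S_1 ≈ 89.3884

The integral term ∫_9^21 x·e^(−x/20) dx = 82.8754.
½[f(9) + f(21)] = ½[5.73865 + 7.34869] = 6.54367.
So far: 89.4190.
Order-1 term: 1/12 · (-0.0174969 − 0.350695) = -0.0306827.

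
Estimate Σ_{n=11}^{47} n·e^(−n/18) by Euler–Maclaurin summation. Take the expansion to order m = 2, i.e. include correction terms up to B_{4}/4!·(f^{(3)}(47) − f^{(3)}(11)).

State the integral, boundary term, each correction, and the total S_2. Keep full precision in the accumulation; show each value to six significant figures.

Integral: ∫_11^47 x·e^(−x/18) dx = 197.374.
Boundary: ½(f(11) + f(47)) = ½(5.97022 + 3.45229) = 4.71125.
Running total after boundary: 202.086.
Order-1 term: 1/12 · (-0.118341 − 0.211068) = -0.0274508.
Partial sum through k=1: 202.058.
Order-2 term: −1/720 · (8.81636e-05 − 0.00400174) = 5.43552e-06.

S_2 ≈ 202.058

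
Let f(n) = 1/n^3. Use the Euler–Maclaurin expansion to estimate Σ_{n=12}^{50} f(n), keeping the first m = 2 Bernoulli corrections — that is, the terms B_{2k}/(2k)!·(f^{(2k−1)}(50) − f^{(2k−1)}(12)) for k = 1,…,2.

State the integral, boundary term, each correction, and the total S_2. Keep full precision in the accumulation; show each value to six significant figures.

S_2 ≈ 0.00357756

∫_12^50 1/x^3 dx evaluates to 0.00327222.
½[f(12) + f(50)] = ½[0.000578704 + 8.00000e-06] = 0.000293352.
Integral + boundary = 0.00356557.
k=1: B_{2}/(2)! × [f^{(1)}(50) − f^{(1)}(12)] = 1/12 × (-4.80000e-07 − (-0.000144676)) = 1.20163e-05.
Running total after k=1: 0.00357759.
k=2: B_{4}/(4)! × [f^{(3)}(50) − f^{(3)}(12)] = −1/720 × (-3.84000e-09 − (-2.00939e-05)) = -2.79028e-08.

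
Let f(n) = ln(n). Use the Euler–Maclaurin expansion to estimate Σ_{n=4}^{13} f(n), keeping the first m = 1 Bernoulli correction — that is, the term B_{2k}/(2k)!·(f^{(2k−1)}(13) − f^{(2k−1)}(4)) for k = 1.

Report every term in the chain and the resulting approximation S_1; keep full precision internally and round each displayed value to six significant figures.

S_1 ≈ 20.7604

Integral: ∫_4^13 ln(x) dx = 18.7992.
Boundary: ½(f(4) + f(13)) = ½(1.38629 + 2.56495) = 1.97562.
Integral + boundary = 20.7748.
Order-1 term: 1/12 · (0.0769231 − 0.250000) = -0.0144231.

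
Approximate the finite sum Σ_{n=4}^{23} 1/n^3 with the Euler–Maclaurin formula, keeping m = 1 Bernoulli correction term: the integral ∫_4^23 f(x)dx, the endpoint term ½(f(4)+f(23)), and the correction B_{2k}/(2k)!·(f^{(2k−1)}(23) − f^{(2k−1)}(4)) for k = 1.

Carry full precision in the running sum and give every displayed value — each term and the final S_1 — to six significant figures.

Integral: ∫_4^23 1/x^3 dx = 0.0303048.
½[f(4) + f(23)] = ½[0.0156250 + 8.21895e-05] = 0.00785359.
Running total after boundary: 0.0381584.
k=1: B_{2}/(2)! × [f^{(1)}(23) − f^{(1)}(4)] = 1/12 × (-1.07204e-05 − (-0.0117188)) = 0.000975669.

S_1 ≈ 0.0391341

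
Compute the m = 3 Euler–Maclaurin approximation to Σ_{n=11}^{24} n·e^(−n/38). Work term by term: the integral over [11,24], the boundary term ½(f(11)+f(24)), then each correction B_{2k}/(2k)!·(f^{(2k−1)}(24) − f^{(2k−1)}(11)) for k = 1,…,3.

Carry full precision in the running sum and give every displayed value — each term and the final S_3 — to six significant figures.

S_3 ≈ 151.664

∫_11^24 x·e^(−x/38) dx evaluates to 141.194.
Boundary: ½(f(11) + f(24)) = ½(8.23523 + 12.7620) = 10.4986.
Running total after boundary: 151.692.
Correction k=1: B_{2}/2! · (f^{(1)}(24) − f^{(1)}(11)) = 1/12 · (0.195908 − 0.531941) = -0.0280027.
After k=1: 151.664.
Correction k=2: B_{4}/4! · (f^{(3)}(24) − f^{(3)}(11)) = −1/720 · (0.000872169 − 0.00140530) = 7.40463e-07.
After k=2: 151.664.
Correction k=3: B_{6}/6! · (f^{(5)}(24) − f^{(5)}(11)) = 1/30240 · (1.11404e-06 − 1.69129e-06) = -1.90891e-11.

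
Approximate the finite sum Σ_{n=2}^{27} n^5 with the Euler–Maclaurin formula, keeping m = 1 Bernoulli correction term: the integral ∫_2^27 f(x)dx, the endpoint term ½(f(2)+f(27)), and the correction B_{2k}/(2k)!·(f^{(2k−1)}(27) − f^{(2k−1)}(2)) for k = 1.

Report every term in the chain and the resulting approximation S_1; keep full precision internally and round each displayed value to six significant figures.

The integral term ∫_2^27 x^5 dx = 6.45701e+07.
½[f(2) + f(27)] = ½[32.0000 + 1.43489e+07] = 7.17447e+06.
Integral + boundary = 7.17445e+07.
k=1: B_{2}/(2)! × [f^{(1)}(27) − f^{(1)}(2)] = 1/12 × (2.65720e+06 − 80.0000) = 221427.

S_1 ≈ 7.19660e+07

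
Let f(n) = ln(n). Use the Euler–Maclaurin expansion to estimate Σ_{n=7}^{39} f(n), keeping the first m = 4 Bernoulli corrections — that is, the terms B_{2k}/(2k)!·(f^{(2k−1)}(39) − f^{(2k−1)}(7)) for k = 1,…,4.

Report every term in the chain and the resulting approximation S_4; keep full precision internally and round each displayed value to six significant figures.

S_4 ≈ 100.053

Integral: ∫_7^39 ln(x) dx = 97.2575.
Endpoint term: (f(7) + f(39))/2 = (1.94591 + 3.66356)/2 = 2.80474.
Running total after boundary: 100.062.
k=1: B_{2}/(2)! × [f^{(1)}(39) − f^{(1)}(7)] = 1/12 × (0.0256410 − 0.142857) = -0.00976801.
Running total after k=1: 100.053.
k=2: B_{4}/(4)! × [f^{(3)}(39) − f^{(3)}(7)] = −1/720 × (3.37160e-05 − 0.00583090) = 8.05165e-06.
Running total after k=2: 100.053.
k=3: B_{6}/(6)! × [f^{(5)}(39) − f^{(5)}(7)] = 1/30240 × (2.66004e-07 − 0.00142798) = -4.72126e-08.
Running total after k=3: 100.053.
k=4: B_{8}/(8)! × [f^{(7)}(39) − f^{(7)}(7)] = −1/1209600 × (5.24663e-09 − 0.000874271) = 7.22773e-10.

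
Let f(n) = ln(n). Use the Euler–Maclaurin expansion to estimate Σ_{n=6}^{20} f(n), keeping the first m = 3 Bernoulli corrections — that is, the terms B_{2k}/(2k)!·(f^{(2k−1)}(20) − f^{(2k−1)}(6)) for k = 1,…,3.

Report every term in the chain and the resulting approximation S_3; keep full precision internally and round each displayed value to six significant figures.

∫_6^20 ln(x) dx evaluates to 35.1641.
½[f(6) + f(20)] = ½[1.79176 + 2.99573] = 2.39375.
Running total after boundary: 37.5578.
Order-1 term: 1/12 · (0.0500000 − 0.166667) = -0.00972222.
Running total after k=1: 37.5481.
Order-2 term: −1/720 · (0.000250000 − 0.00925926) = 1.25129e-05.
Running total after k=2: 37.5481.
Order-3 term: 1/30240 · (7.50000e-06 − 0.00308642) = -1.01816e-07.

S_3 ≈ 37.5481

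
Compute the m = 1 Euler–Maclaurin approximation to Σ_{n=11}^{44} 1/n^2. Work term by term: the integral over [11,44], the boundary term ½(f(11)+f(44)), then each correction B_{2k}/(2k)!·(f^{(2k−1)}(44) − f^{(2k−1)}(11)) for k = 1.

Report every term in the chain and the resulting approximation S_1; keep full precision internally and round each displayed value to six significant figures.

S_1 ≈ 0.0726956

The integral term ∫_11^44 1/x^2 dx = 0.0681818.
½[f(11) + f(44)] = ½[0.00826446 + 0.000516529] = 0.00439050.
Running total after boundary: 0.0725723.
Correction k=1: B_{2}/2! · (f^{(1)}(44) − f^{(1)}(11)) = 1/12 · (-2.34786e-05 − (-0.00150263)) = 0.000123263.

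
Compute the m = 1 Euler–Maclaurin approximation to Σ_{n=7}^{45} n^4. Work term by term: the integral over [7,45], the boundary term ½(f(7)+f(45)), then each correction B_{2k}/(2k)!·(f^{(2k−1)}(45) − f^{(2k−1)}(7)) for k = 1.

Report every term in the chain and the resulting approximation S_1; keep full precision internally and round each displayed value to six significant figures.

S_1 ≈ 3.89840e+07

∫_7^45 x^4 dx evaluates to 3.69023e+07.
Boundary: ½(f(7) + f(45)) = ½(2401.00 + 4.10062e+06) = 2.05151e+06.
So far: 3.89538e+07.
k=1: B_{2}/(2)! × [f^{(1)}(45) − f^{(1)}(7)] = 1/12 × (364500 − 1372.00) = 30260.7.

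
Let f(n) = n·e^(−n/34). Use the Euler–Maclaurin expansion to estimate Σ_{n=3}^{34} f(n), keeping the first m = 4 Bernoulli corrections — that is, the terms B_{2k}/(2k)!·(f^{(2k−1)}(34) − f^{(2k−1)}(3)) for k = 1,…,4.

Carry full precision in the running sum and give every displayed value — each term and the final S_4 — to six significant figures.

Integral: ∫_3^34 x·e^(−x/34) dx = 301.219.
Boundary: ½(f(3) + f(34)) = ½(2.74664 + 12.5079) = 7.62727.
Integral + boundary = 308.846.
Correction k=1: B_{2}/2! · (f^{(1)}(34) − f^{(1)}(3)) = 1/12 · (0.00000 − 0.834762) = -0.0695635.
After k=1: 308.777.
Correction k=2: B_{4}/4! · (f^{(3)}(34) − f^{(3)}(3)) = −1/720 · (0.000636470 − 0.00230610) = 2.31893e-06.
After k=2: 308.777.
Correction k=3: B_{6}/6! · (f^{(5)}(34) − f^{(5)}(3)) = 1/30240 · (1.10116e-06 − 3.36513e-06) = -7.48668e-11.
After k=3: 308.777.
Correction k=4: B_{8}/8! · (f^{(7)}(34) − f^{(7)}(3)) = −1/1209600 · (1.42884e-09 − 4.09633e-09) = 2.20527e-15.

S_4 ≈ 308.777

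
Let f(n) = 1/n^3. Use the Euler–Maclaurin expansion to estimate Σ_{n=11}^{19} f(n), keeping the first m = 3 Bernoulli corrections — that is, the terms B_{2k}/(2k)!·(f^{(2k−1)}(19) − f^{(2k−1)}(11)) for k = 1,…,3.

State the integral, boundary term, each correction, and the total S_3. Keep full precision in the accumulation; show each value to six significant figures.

∫_11^19 1/x^3 dx evaluates to 0.00274719.
Endpoint term: (f(11) + f(19))/2 = (0.000751315 + 0.000145794)/2 = 0.000448554.
Integral + boundary = 0.00319574.
Order-1 term: 1/12 · (-2.30201e-05 − (-0.000204904)) = 1.51570e-05.
After k=1: 0.00321090.
Order-2 term: −1/720 · (-1.27535e-06 − (-3.38684e-05)) = -4.52682e-08.
After k=2: 0.00321086.
Order-3 term: 1/30240 · (-1.48379e-07 − (-1.17560e-05)) = 3.83849e-10.

S_3 ≈ 0.00321086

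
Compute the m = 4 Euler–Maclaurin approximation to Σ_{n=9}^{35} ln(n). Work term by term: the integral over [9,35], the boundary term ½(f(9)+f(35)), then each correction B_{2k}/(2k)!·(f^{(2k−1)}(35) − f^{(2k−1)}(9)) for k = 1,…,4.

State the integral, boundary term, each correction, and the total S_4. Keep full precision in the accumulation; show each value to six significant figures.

Integral: ∫_9^35 ln(x) dx = 78.6622.
Boundary: ½(f(9) + f(35)) = ½(2.19722 + 3.55535) = 2.87629.
Running total after boundary: 81.5384.
Order-1 term: 1/12 · (0.0285714 − 0.111111) = -0.00687831.
Running total after k=1: 81.5316.
Order-2 term: −1/720 · (4.66472e-05 − 0.00274348) = 3.74561e-06.
Running total after k=2: 81.5316.
Order-3 term: 1/30240 · (4.56952e-07 − 0.000406442) = -1.34254e-08.
Running total after k=3: 81.5316.
Order-4 term: −1/1209600 · (1.11907e-08 − 0.000150534) = 1.24440e-10.

S_4 ≈ 81.5316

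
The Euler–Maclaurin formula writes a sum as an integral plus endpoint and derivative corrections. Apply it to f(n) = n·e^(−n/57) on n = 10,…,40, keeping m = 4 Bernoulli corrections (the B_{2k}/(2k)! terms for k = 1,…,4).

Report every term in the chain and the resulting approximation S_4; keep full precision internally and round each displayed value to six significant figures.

∫_10^40 x·e^(−x/57) dx evaluates to 463.673.
½[f(10) + f(40)] = ½[8.39089 + 19.8286] = 14.1097.
Running total after boundary: 477.783.
Order-1 term: 1/12 · (0.147845 − 0.691880) = -0.0453363.
After k=1: 477.737.
Order-2 term: −1/720 · (0.000350654 − 0.000729473) = 5.26138e-07.
After k=2: 477.737.
Order-3 term: 1/30240 · (2.01848e-07 − 3.83501e-07) = -6.00705e-12.
After k=3: 477.737.
Order-4 term: −1/1209600 · (9.10337e-11 − 1.66968e-10) = 6.27764e-17.

S_4 ≈ 477.737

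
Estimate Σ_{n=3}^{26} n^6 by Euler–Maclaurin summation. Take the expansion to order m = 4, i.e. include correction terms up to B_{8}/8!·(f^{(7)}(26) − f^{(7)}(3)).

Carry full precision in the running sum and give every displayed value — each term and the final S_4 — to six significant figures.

S_4 ≈ 1.30780e+09

The integral term ∫_3^26 x^6 dx = 1.14740e+09.
Boundary: ½(f(3) + f(26)) = ½(729.000 + 3.08916e+08) = 1.54458e+08.
Integral + boundary = 1.30186e+09.
k=1: B_{2}/(2)! × [f^{(1)}(26) − f^{(1)}(3)] = 1/12 × (7.12883e+07 − 1458.00) = 5.94057e+06.
After k=1: 1.30780e+09.
k=2: B_{4}/(4)! × [f^{(3)}(26) − f^{(3)}(3)] = −1/720 × (2.10912e+06 − 3240.00) = -2924.83.
After k=2: 1.30780e+09.
k=3: B_{6}/(6)! × [f^{(5)}(26) − f^{(5)}(3)] = 1/30240 × (18720.0 − 2160.00) = 0.547619.
After k=3: 1.30780e+09.
k=4: B_{8}/(8)! × [f^{(7)}(26) − f^{(7)}(3)] = −1/1209600 × (0.00000 − 0.00000) = 0.00000.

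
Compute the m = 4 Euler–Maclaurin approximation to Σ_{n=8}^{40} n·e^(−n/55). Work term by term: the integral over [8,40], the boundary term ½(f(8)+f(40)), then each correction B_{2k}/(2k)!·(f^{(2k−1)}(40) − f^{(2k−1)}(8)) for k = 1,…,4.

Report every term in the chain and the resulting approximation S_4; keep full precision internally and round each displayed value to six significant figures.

The integral term ∫_8^40 x·e^(−x/55) dx = 471.089.
Endpoint term: (f(8) + f(40))/2 = (6.91703 + 19.3290)/2 = 13.1230.
Integral + boundary = 484.212.
Order-1 term: 1/12 · (0.131789 − 0.738865) = -0.0505897.
Running total after k=1: 484.162.
Order-2 term: −1/720 · (0.000363054 − 0.000815909) = 6.28964e-07.
Running total after k=2: 484.162.
Order-3 term: 1/30240 · (2.25634e-07 − 4.58699e-07) = -7.70718e-12.
Running total after k=3: 484.162.
Order-4 term: −1/1209600 · (1.09504e-10 − 2.14108e-10) = 8.64780e-17.

S_4 ≈ 484.162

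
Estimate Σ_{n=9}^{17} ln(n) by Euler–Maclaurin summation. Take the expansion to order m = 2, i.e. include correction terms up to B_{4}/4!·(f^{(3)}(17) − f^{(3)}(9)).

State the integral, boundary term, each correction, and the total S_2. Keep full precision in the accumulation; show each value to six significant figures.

∫_9^17 ln(x) dx evaluates to 20.3896.
Boundary: ½(f(9) + f(17)) = ½(2.19722 + 2.83321) = 2.51522.
Integral + boundary = 22.9048.
k=1: B_{2}/(2)! × [f^{(1)}(17) − f^{(1)}(9)] = 1/12 × (0.0588235 − 0.111111) = -0.00435730.
Running total after k=1: 22.9005.
k=2: B_{4}/(4)! × [f^{(3)}(17) − f^{(3)}(9)] = −1/720 × (0.000407083 − 0.00274348) = 3.24500e-06.

S_2 ≈ 22.9005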